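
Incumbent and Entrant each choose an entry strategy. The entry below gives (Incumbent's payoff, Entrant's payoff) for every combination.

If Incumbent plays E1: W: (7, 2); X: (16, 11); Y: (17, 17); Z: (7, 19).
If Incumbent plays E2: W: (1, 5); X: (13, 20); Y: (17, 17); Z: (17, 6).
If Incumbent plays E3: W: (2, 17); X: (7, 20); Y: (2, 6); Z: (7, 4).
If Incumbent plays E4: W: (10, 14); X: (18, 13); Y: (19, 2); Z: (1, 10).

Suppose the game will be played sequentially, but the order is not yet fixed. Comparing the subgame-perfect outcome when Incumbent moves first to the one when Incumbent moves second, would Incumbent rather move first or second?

If Incumbent leads: Entrant's best replies are E1→Z, E2→X, E3→X, E4→W; Incumbent's induced payoffs 7, 13, 7, 10; outcome (E2, X), payoffs (13, 20).
If Entrant leads: Incumbent's best replies are W→E4, X→E4, Y→E4, Z→E2; Entrant's induced payoffs 14, 13, 2, 6; outcome (E4, W), payoffs (10, 14).
Incumbent gets 13 moving first and 10 moving second, so Incumbent prefers to move first.

first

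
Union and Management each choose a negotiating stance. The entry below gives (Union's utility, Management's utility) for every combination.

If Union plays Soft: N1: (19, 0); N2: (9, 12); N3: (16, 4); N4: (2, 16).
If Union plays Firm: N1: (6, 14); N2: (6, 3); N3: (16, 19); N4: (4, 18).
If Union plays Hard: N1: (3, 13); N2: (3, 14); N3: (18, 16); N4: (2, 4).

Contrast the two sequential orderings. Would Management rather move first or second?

first

If Union leads: Management's best replies are Soft→N4, Firm→N3, Hard→N3; Union's induced payoffs 2, 16, 18; outcome (Hard, N3), payoffs (18, 16).
If Management leads: Union's best replies are N1→Soft, N2→Soft, N3→Hard, N4→Firm; Management's induced payoffs 0, 12, 16, 18; outcome (Firm, N4), payoffs (4, 18).
Management gets 18 moving first and 16 moving second, so Management prefers to move first.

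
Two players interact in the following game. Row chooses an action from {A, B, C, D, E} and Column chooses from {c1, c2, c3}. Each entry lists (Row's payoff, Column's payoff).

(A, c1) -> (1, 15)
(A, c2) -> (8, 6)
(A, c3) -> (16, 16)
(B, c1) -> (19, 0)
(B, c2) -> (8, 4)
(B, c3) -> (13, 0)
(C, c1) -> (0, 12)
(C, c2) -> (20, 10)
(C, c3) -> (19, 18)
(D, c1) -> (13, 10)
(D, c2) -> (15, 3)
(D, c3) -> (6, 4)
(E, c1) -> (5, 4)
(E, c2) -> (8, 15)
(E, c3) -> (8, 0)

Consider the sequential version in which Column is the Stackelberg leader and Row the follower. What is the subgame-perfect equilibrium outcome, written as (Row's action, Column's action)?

(C, c3)

Row best-responds to each possible Column move:
- c1 → Row plays B (best of 1, 19, 0, 13, 5); Column gets 0.
- c2 → Row plays C (best of 8, 8, 20, 15, 8); Column gets 10.
- c3 → Row plays C (best of 16, 13, 19, 6, 8); Column gets 18.
Among 0, 10, 18, the best is 18 at c3. Subgame-perfect outcome: (C, c3) with payoffs (19, 18).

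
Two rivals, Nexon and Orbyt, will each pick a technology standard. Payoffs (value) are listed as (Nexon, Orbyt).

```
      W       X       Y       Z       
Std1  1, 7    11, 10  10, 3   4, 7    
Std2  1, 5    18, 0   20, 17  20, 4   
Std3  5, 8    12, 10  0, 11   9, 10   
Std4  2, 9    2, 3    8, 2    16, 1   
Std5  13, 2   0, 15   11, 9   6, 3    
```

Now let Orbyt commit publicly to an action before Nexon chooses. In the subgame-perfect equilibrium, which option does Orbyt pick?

Nexon best-responds to each possible Orbyt move:
- W: BR = Std5, leader payoff 2.
- X: BR = Std2, leader payoff 0.
- Y: BR = Std2, leader payoff 17.
- Z: BR = Std2, leader payoff 4.
Maximizing over 2, 0, 17, 4, Orbyt chooses Y. Subgame-perfect outcome: (Std2, Y) with payoffs (20, 17).

Y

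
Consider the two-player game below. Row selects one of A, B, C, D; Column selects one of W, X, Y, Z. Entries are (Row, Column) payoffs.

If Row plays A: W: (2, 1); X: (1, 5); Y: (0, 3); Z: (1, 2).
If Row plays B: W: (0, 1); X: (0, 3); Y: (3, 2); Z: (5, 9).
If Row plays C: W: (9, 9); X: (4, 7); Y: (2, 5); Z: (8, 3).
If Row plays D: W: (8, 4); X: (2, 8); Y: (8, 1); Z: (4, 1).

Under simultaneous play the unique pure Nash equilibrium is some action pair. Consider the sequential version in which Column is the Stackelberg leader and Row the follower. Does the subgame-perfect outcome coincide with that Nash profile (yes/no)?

yes

Work backward from Row's decision.
- W: BR = C, leader payoff 9.
- X: BR = C, leader payoff 7.
- Y: BR = D, leader payoff 1.
- Z: BR = C, leader payoff 3.
Among 9, 7, 1, 3, the best is 9 at W. Subgame-perfect outcome: (C, W) with payoffs (9, 9).
Now find the simultaneous Nash equilibrium.
Row's best replies: W→C; X→C; Y→D; Z→C.
Column's best replies: A→X; B→Z; C→W; D→X.
Only (C, W) has each player best-responding; Nash payoffs (9, 9).
Sequential outcome (C, W) coincides with the Nash profile (C, W).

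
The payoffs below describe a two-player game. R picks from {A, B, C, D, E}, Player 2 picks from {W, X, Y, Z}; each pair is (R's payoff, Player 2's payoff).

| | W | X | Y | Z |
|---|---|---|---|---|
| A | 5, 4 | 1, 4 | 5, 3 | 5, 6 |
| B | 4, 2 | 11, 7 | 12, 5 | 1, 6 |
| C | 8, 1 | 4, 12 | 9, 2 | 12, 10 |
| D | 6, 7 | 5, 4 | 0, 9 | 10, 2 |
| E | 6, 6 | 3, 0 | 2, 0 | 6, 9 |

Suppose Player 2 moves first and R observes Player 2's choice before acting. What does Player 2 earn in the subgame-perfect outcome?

10

Backward induction with Player 2 moving first.
- W: BR = C, leader payoff 1.
- X: BR = B, leader payoff 7.
- Y: BR = B, leader payoff 5.
- Z: BR = C, leader payoff 10.
Among 1, 7, 5, 10, the best is 10 at Z. Subgame-perfect outcome: (C, Z) with payoffs (12, 10).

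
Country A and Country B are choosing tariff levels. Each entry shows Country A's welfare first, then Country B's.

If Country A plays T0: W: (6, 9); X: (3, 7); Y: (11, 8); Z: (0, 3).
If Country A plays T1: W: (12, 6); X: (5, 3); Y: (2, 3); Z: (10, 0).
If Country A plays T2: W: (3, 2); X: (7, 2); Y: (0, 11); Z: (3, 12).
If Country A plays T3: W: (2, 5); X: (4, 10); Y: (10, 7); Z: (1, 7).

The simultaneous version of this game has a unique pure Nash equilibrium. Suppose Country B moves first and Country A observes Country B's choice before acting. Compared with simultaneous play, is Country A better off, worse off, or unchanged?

Backward induction with Country B moving first.
- W: BR = T1, leader payoff 6.
- X: BR = T2, leader payoff 2.
- Y: BR = T0, leader payoff 8.
- Z: BR = T1, leader payoff 0.
Maximizing over 6, 2, 8, 0, Country B chooses Y. Subgame-perfect outcome: (T0, Y) with payoffs (11, 8).
For the simultaneous game, intersect best replies.
Country A's best replies: W→T1; X→T2; Y→T0; Z→T1.
Country B's best replies: T0→W; T1→W; T2→Z; T3→X.
Only (T1, W) has each player best-responding; Nash payoffs (12, 6).
Country A earns 11 sequentially versus 12 at the Nash outcome: worse off.

worse off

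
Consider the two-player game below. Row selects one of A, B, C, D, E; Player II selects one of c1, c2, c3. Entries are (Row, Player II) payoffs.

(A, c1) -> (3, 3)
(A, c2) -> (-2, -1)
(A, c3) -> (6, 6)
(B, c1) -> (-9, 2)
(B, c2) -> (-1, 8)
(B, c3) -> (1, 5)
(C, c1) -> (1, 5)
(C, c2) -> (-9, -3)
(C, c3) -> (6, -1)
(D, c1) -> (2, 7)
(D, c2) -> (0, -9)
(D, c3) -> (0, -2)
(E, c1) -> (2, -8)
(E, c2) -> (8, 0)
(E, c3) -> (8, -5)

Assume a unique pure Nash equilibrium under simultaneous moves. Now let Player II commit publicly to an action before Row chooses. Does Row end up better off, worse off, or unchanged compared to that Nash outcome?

worse off

Backward induction with Player II moving first.
- c1: Row compares 3, -9, 1, 2, 2 and picks A; Player II would get 3.
- c2: Row compares -2, -1, -9, 0, 8 and picks E; Player II would get 0.
- c3: Row compares 6, 1, 6, 0, 8 and picks E; Player II would get -5.
Player II's induced payoffs are 3, 0, -5, so Player II commits to c1. Subgame-perfect outcome: (A, c1) with payoffs (3, 3).
Under simultaneous play:
Row's best replies: c1→A; c2→E; c3→E.
Player II's best replies: A→c3; B→c2; C→c1; D→c1; E→c2.
The unique mutual best reply is (E, c2), giving (8, 0).
Row earns 3 sequentially versus 8 at the Nash outcome: worse off.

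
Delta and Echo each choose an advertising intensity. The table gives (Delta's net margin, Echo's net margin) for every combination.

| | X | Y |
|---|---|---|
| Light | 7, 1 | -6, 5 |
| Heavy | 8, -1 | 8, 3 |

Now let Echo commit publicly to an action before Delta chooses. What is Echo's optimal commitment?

Solve by backward induction (Echo leads).
- X: BR = Heavy, leader payoff -1.
- Y: BR = Heavy, leader payoff 3.
Among -1, 3, the best is 3 at Y. Subgame-perfect outcome: (Heavy, Y) with payoffs (8, 3).

Y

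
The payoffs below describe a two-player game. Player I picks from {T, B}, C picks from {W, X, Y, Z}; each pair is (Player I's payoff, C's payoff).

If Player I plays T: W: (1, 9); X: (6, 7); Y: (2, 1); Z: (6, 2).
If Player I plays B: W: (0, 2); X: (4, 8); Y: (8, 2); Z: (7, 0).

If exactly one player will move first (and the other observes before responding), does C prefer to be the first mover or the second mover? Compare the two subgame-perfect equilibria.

If Player I leads: C's best replies are T→W, B→X; Player I's induced payoffs 1, 4; outcome (B, X), payoffs (4, 8).
If C leads: Player I's best replies are W→T, X→T, Y→B, Z→B; C's induced payoffs 9, 7, 2, 0; outcome (T, W), payoffs (1, 9).
C gets 9 moving first and 8 moving second, so C prefers to move first.

first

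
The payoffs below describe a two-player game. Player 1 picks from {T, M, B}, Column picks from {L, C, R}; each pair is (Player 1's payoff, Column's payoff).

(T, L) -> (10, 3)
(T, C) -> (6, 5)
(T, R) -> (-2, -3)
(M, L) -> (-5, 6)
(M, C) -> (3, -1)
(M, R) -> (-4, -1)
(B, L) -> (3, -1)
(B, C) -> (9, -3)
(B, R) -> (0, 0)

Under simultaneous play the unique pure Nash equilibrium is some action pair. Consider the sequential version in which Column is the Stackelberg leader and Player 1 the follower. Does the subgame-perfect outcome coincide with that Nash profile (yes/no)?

Work backward from Player 1's decision.
- L: Player 1 compares 10, -5, 3 and picks T; Column would get 3.
- C: Player 1 compares 6, 3, 9 and picks B; Column would get -3.
- R: Player 1 compares -2, -4, 0 and picks B; Column would get 0.
Maximizing over 3, -3, 0, Column chooses L. Subgame-perfect outcome: (T, L) with payoffs (10, 3).
Under simultaneous play:
Player 1's best replies: L→T; C→B; R→B.
Column's best replies: T→C; M→L; B→R.
Only (B, R) has each player best-responding; Nash payoffs (0, 0).
Sequential outcome (T, L) differs from the Nash profile (B, R).

no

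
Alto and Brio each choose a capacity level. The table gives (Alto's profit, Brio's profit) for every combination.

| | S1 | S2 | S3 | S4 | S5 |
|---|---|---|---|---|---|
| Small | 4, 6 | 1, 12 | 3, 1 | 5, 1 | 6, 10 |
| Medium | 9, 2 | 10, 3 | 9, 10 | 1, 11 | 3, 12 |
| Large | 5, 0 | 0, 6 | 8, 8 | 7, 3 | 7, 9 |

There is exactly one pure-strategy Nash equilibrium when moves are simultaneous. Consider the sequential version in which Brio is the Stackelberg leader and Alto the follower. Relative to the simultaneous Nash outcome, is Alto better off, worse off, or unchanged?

better off

Work backward from Alto's decision.
- S1 → Alto plays Medium (best of 4, 9, 5); Brio gets 2.
- S2 → Alto plays Medium (best of 1, 10, 0); Brio gets 3.
- S3 → Alto plays Medium (best of 3, 9, 8); Brio gets 10.
- S4 → Alto plays Large (best of 5, 1, 7); Brio gets 3.
- S5 → Alto plays Large (best of 6, 3, 7); Brio gets 9.
Among 2, 3, 10, 3, 9, the best is 10 at S3. Subgame-perfect outcome: (Medium, S3) with payoffs (9, 10).
Now find the simultaneous Nash equilibrium.
Alto's best replies: S1→Medium; S2→Medium; S3→Medium; S4→Large; S5→Large.
Brio's best replies: Small→S2; Medium→S5; Large→S5.
Only (Large, S5) has each player best-responding; Nash payoffs (7, 9).
Alto earns 9 sequentially versus 7 at the Nash outcome: better off.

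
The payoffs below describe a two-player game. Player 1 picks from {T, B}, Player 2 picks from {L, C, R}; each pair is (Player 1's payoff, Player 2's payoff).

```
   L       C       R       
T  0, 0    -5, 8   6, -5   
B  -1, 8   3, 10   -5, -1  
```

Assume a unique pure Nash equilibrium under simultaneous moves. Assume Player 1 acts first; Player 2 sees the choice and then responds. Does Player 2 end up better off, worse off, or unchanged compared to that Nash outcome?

Work backward from Player 2's decision.
- T: BR = C, leader payoff -5.
- B: BR = C, leader payoff 3.
Among -5, 3, the best is 3 at B. Subgame-perfect outcome: (B, C) with payoffs (3, 10).
For the simultaneous game, intersect best replies.
Player 1's best replies: L→T; C→B; R→T.
Player 2's best replies: T→C; B→C.
Only (B, C) has each player best-responding; Nash payoffs (3, 10).
Player 2 earns 10 sequentially versus 10 at the Nash outcome: unchanged.

unchanged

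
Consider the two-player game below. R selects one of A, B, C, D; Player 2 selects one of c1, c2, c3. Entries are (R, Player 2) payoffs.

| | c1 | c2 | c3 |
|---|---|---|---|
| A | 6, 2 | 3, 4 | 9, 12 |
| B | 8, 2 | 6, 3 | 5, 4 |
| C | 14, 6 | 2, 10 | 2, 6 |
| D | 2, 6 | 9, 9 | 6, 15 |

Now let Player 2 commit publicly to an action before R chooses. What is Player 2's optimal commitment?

c3

Work backward from R's decision.
- c1 → R plays C (best of 6, 8, 14, 2); Player 2 gets 6.
- c2 → R plays D (best of 3, 6, 2, 9); Player 2 gets 9.
- c3 → R plays A (best of 9, 5, 2, 6); Player 2 gets 12.
Maximizing over 6, 9, 12, Player 2 chooses c3. Subgame-perfect outcome: (A, c3) with payoffs (9, 12).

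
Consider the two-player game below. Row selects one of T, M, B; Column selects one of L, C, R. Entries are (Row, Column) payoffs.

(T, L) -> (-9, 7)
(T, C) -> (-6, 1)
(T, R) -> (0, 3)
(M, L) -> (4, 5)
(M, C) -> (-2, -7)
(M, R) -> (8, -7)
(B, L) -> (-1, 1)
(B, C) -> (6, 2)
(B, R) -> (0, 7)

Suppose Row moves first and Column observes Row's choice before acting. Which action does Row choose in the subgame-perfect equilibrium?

Solve by backward induction (Row leads).
- T: Column compares 7, 1, 3 and picks L; Row would get -9.
- M: Column compares 5, -7, -7 and picks L; Row would get 4.
- B: Column compares 1, 2, 7 and picks R; Row would get 0.
Maximizing over -9, 4, 0, Row chooses M. Subgame-perfect outcome: (M, L) with payoffs (4, 5).

M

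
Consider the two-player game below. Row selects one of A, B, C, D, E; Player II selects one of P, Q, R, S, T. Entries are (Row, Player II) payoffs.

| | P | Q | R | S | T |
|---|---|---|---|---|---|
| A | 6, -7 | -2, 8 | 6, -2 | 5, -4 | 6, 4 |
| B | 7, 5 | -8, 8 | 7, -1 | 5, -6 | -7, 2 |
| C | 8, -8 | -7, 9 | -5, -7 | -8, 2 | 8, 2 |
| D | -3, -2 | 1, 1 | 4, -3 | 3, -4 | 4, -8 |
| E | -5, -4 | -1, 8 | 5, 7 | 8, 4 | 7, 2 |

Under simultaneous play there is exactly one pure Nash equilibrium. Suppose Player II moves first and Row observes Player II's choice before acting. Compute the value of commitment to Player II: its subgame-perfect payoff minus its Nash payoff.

3

Solve by backward induction (Player II leads).
- P: BR = C, leader payoff -8.
- Q: BR = D, leader payoff 1.
- R: BR = B, leader payoff -1.
- S: BR = E, leader payoff 4.
- T: BR = C, leader payoff 2.
Among -8, 1, -1, 4, 2, the best is 4 at S. Subgame-perfect outcome: (E, S) with payoffs (8, 4).
Under simultaneous play:
Row's best replies: P→C; Q→D; R→B; S→E; T→C.
Player II's best replies: A→Q; B→Q; C→Q; D→Q; E→Q.
Only (D, Q) has each player best-responding; Nash payoffs (1, 1).
Player II's commitment gain: 4 − 1 = 3.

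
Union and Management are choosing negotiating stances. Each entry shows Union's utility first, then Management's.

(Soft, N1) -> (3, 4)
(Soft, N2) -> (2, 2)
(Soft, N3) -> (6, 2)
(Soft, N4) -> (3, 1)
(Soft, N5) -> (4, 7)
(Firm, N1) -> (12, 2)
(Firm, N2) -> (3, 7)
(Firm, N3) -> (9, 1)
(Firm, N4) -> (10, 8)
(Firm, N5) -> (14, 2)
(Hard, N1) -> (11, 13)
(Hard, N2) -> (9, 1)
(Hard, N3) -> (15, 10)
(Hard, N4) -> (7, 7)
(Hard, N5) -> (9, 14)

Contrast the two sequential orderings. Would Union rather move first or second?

second

If Union leads: Management's best replies are Soft→N5, Firm→N4, Hard→N5; Union's induced payoffs 4, 10, 9; outcome (Firm, N4), payoffs (10, 8).
If Management leads: Union's best replies are N1→Firm, N2→Hard, N3→Hard, N4→Firm, N5→Firm; Management's induced payoffs 2, 1, 10, 8, 2; outcome (Hard, N3), payoffs (15, 10).
Union gets 10 moving first and 15 moving second, so Union prefers to move second.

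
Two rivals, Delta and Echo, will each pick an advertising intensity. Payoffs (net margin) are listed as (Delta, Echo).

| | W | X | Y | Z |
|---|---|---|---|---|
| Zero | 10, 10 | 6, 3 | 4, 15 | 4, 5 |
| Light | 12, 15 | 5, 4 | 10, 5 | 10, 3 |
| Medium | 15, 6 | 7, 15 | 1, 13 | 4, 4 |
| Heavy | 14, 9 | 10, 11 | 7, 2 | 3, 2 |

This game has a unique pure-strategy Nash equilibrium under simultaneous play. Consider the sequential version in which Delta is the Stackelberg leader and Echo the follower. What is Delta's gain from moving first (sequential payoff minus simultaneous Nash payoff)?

2

Backward induction with Delta moving first.
- Zero: BR = Y, leader payoff 4.
- Light: BR = W, leader payoff 12.
- Medium: BR = X, leader payoff 7.
- Heavy: BR = X, leader payoff 10.
Maximizing over 4, 12, 7, 10, Delta chooses Light. Subgame-perfect outcome: (Light, W) with payoffs (12, 15).
Now find the simultaneous Nash equilibrium.
Delta's best replies: W→Medium; X→Heavy; Y→Light; Z→Light.
Echo's best replies: Zero→Y; Light→W; Medium→X; Heavy→X.
Only (Heavy, X) has each player best-responding; Nash payoffs (10, 11).
Delta's commitment gain: 12 − 10 = 2.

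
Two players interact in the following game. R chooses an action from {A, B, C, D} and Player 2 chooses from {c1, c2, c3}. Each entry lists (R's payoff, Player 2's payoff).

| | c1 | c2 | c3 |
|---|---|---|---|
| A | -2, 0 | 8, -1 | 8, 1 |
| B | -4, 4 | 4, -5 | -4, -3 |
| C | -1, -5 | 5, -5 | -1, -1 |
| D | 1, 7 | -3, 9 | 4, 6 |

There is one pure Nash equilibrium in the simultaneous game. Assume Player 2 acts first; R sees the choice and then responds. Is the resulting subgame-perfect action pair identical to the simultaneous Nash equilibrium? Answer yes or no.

Backward induction with Player 2 moving first.
- c1 → R plays D (best of -2, -4, -1, 1); Player 2 gets 7.
- c2 → R plays A (best of 8, 4, 5, -3); Player 2 gets -1.
- c3 → R plays A (best of 8, -4, -1, 4); Player 2 gets 1.
Maximizing over 7, -1, 1, Player 2 chooses c1. Subgame-perfect outcome: (D, c1) with payoffs (1, 7).
Under simultaneous play:
R's best replies: c1→D; c2→A; c3→A.
Player 2's best replies: A→c3; B→c1; C→c3; D→c2.
The unique mutual best reply is (A, c3), giving (8, 1).
Sequential outcome (D, c1) differs from the Nash profile (A, c3).

no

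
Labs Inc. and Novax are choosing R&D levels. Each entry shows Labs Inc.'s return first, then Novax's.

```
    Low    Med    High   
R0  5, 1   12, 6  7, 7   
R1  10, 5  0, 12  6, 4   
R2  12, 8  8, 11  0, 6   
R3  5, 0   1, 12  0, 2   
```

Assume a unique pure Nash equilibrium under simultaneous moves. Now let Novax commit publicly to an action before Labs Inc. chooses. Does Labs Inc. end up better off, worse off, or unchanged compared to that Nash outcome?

Solve by backward induction (Novax leads).
- Low: Labs Inc. compares 5, 10, 12, 5 and picks R2; Novax would get 8.
- Med: Labs Inc. compares 12, 0, 8, 1 and picks R0; Novax would get 6.
- High: Labs Inc. compares 7, 6, 0, 0 and picks R0; Novax would get 7.
Maximizing over 8, 6, 7, Novax chooses Low. Subgame-perfect outcome: (R2, Low) with payoffs (12, 8).
Now find the simultaneous Nash equilibrium.
Labs Inc.'s best replies: Low→R2; Med→R0; High→R0.
Novax's best replies: R0→High; R1→Med; R2→Med; R3→Med.
Only (R0, High) has each player best-responding; Nash payoffs (7, 7).
Labs Inc. earns 12 sequentially versus 7 at the Nash outcome: better off.

better off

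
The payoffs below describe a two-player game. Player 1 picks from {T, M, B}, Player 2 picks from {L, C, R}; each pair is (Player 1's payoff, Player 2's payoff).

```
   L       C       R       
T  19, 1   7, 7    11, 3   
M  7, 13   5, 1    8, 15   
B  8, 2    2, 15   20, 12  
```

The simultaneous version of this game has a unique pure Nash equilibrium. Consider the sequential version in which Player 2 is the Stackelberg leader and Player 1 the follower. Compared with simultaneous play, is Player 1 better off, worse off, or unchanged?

better off

Backward induction with Player 2 moving first.
- L: Player 1 compares 19, 7, 8 and picks T; Player 2 would get 1.
- C: Player 1 compares 7, 5, 2 and picks T; Player 2 would get 7.
- R: Player 1 compares 11, 8, 20 and picks B; Player 2 would get 12.
Player 2's induced payoffs are 1, 7, 12, so Player 2 commits to R. Subgame-perfect outcome: (B, R) with payoffs (20, 12).
Under simultaneous play:
Player 1's best replies: L→T; C→T; R→B.
Player 2's best replies: T→C; M→R; B→C.
The unique mutual best reply is (T, C), giving (7, 7).
Player 1 earns 20 sequentially versus 7 at the Nash outcome: better off.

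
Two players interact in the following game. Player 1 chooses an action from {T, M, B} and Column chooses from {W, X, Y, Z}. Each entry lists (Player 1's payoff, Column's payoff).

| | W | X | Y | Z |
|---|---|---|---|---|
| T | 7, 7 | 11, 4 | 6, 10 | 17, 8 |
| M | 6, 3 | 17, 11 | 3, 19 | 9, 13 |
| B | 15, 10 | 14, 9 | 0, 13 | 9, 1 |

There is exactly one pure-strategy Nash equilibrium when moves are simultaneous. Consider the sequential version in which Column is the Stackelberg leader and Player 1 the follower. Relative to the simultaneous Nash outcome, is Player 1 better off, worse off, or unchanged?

Player 1 best-responds to each possible Column move:
- W: Player 1 compares 7, 6, 15 and picks B; Column would get 10.
- X: Player 1 compares 11, 17, 14 and picks M; Column would get 11.
- Y: Player 1 compares 6, 3, 0 and picks T; Column would get 10.
- Z: Player 1 compares 17, 9, 9 and picks T; Column would get 8.
Among 10, 11, 10, 8, the best is 11 at X. Subgame-perfect outcome: (M, X) with payoffs (17, 11).
For the simultaneous game, intersect best replies.
Player 1's best replies: W→B; X→M; Y→T; Z→T.
Column's best replies: T→Y; M→Y; B→Y.
Only (T, Y) has each player best-responding; Nash payoffs (6, 10).
Player 1 earns 17 sequentially versus 6 at the Nash outcome: better off.

better off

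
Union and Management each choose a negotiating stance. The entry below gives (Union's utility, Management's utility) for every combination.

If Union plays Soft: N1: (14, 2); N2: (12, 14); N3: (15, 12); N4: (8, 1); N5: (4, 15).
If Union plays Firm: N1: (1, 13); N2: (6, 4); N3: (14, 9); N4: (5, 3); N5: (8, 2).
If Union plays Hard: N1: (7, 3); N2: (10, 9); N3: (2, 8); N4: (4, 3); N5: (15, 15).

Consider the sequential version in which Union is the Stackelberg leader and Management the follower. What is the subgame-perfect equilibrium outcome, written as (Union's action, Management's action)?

Management best-responds to each possible Union move:
- Soft → Management plays N5 (best of 2, 14, 12, 1, 15); Union gets 4.
- Firm → Management plays N1 (best of 13, 4, 9, 3, 2); Union gets 1.
- Hard → Management plays N5 (best of 3, 9, 8, 3, 15); Union gets 15.
Union's induced payoffs are 4, 1, 15, so Union commits to Hard. Subgame-perfect outcome: (Hard, N5) with payoffs (15, 15).

(Hard, N5)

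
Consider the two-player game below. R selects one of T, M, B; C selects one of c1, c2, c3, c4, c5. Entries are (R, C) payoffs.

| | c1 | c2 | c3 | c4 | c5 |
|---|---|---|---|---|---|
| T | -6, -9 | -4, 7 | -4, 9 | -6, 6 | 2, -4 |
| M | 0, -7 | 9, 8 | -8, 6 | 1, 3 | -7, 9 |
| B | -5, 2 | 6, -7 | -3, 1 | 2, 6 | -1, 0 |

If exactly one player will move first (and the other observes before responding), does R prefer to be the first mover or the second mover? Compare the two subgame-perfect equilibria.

If R leads: C's best replies are T→c3, M→c5, B→c4; R's induced payoffs -4, -7, 2; outcome (B, c4), payoffs (2, 6).
If C leads: R's best replies are c1→M, c2→M, c3→B, c4→B, c5→T; C's induced payoffs -7, 8, 1, 6, -4; outcome (M, c2), payoffs (9, 8).
R gets 2 moving first and 9 moving second, so R prefers to move second.

second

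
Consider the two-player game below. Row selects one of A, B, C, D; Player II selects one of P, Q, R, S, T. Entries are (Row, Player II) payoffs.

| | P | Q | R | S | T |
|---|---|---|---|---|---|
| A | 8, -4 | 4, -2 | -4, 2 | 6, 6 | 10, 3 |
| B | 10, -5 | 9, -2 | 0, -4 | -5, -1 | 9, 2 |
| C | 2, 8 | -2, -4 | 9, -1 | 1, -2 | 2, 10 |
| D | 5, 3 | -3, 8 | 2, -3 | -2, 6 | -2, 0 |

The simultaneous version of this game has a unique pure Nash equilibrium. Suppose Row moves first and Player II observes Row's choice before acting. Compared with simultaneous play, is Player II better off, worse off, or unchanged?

worse off

Solve by backward induction (Row leads).
- A → Player II plays S (best of -4, -2, 2, 6, 3); Row gets 6.
- B → Player II plays T (best of -5, -2, -4, -1, 2); Row gets 9.
- C → Player II plays T (best of 8, -4, -1, -2, 10); Row gets 2.
- D → Player II plays Q (best of 3, 8, -3, 6, 0); Row gets -3.
Among 6, 9, 2, -3, the best is 9 at B. Subgame-perfect outcome: (B, T) with payoffs (9, 2).
For the simultaneous game, intersect best replies.
Row's best replies: P→B; Q→B; R→C; S→A; T→A.
Player II's best replies: A→S; B→T; C→T; D→Q.
The unique mutual best reply is (A, S), giving (6, 6).
Player II earns 2 sequentially versus 6 at the Nash outcome: worse off.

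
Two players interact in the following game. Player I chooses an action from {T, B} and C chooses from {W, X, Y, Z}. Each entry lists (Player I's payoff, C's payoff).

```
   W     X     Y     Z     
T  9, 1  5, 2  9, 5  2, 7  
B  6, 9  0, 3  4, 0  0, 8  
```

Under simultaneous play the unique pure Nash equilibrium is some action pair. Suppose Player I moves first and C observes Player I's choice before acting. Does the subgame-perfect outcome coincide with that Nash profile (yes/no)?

no

C best-responds to each possible Player I move:
- T: C compares 1, 2, 5, 7 and picks Z; Player I would get 2.
- B: C compares 9, 3, 0, 8 and picks W; Player I would get 6.
Maximizing over 2, 6, Player I chooses B. Subgame-perfect outcome: (B, W) with payoffs (6, 9).
Under simultaneous play:
Player I's best replies: W→T; X→T; Y→T; Z→T.
C's best replies: T→Z; B→W.
The unique mutual best reply is (T, Z), giving (2, 7).
Sequential outcome (B, W) differs from the Nash profile (T, Z).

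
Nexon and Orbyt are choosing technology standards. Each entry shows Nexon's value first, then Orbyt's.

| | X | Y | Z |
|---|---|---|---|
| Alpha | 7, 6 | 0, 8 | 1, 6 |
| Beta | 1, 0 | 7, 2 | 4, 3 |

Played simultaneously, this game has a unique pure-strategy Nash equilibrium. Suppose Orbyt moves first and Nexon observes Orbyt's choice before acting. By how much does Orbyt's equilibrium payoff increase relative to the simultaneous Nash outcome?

Nexon best-responds to each possible Orbyt move:
- X → Nexon plays Alpha (best of 7, 1); Orbyt gets 6.
- Y → Nexon plays Beta (best of 0, 7); Orbyt gets 2.
- Z → Nexon plays Beta (best of 1, 4); Orbyt gets 3.
Among 6, 2, 3, the best is 6 at X. Subgame-perfect outcome: (Alpha, X) with payoffs (7, 6).
Under simultaneous play:
Nexon's best replies: X→Alpha; Y→Beta; Z→Beta.
Orbyt's best replies: Alpha→Y; Beta→Z.
Only (Beta, Z) has each player best-responding; Nash payoffs (4, 3).
Orbyt's commitment gain: 6 − 3 = 3.

3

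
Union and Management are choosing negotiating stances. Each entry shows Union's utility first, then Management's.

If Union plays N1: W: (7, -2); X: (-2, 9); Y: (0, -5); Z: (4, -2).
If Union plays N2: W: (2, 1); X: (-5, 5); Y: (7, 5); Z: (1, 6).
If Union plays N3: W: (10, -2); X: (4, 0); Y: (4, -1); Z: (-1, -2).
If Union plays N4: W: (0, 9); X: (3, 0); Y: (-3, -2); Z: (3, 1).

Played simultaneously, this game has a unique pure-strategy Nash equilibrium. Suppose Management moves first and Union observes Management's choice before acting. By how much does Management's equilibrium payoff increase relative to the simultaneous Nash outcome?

Backward induction with Management moving first.
- W: BR = N3, leader payoff -2.
- X: BR = N3, leader payoff 0.
- Y: BR = N2, leader payoff 5.
- Z: BR = N1, leader payoff -2.
Maximizing over -2, 0, 5, -2, Management chooses Y. Subgame-perfect outcome: (N2, Y) with payoffs (7, 5).
Now find the simultaneous Nash equilibrium.
Union's best replies: W→N3; X→N3; Y→N2; Z→N1.
Management's best replies: N1→X; N2→Z; N3→X; N4→W.
Only (N3, X) has each player best-responding; Nash payoffs (4, 0).
Management's commitment gain: 5 − 0 = 5.

5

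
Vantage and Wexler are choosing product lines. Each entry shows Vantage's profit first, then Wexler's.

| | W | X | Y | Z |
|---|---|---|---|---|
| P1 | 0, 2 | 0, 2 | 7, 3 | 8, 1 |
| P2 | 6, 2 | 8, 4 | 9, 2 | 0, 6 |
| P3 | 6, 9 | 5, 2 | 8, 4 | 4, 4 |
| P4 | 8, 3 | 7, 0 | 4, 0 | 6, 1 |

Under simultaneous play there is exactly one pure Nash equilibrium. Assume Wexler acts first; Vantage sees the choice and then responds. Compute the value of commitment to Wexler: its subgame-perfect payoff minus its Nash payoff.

1

Work backward from Vantage's decision.
- W: BR = P4, leader payoff 3.
- X: BR = P2, leader payoff 4.
- Y: BR = P2, leader payoff 2.
- Z: BR = P1, leader payoff 1.
Wexler's induced payoffs are 3, 4, 2, 1, so Wexler commits to X. Subgame-perfect outcome: (P2, X) with payoffs (8, 4).
Under simultaneous play:
Vantage's best replies: W→P4; X→P2; Y→P2; Z→P1.
Wexler's best replies: P1→Y; P2→Z; P3→W; P4→W.
Only (P4, W) has each player best-responding; Nash payoffs (8, 3).
Wexler's commitment gain: 4 − 3 = 1.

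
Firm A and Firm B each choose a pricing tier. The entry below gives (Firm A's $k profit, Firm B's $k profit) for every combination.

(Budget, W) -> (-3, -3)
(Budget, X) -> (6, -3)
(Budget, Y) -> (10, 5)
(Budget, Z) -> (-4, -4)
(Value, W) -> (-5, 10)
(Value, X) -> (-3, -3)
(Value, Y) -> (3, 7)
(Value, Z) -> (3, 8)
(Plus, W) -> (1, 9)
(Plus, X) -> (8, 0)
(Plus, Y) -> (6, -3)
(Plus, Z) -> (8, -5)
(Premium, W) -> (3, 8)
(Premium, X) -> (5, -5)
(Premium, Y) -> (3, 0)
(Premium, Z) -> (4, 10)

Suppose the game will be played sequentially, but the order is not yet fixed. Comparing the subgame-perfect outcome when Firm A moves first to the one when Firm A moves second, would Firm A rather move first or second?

first

If Firm A leads: Firm B's best replies are Budget→Y, Value→W, Plus→W, Premium→Z; Firm A's induced payoffs 10, -5, 1, 4; outcome (Budget, Y), payoffs (10, 5).
If Firm B leads: Firm A's best replies are W→Premium, X→Plus, Y→Budget, Z→Plus; Firm B's induced payoffs 8, 0, 5, -5; outcome (Premium, W), payoffs (3, 8).
Firm A gets 10 moving first and 3 moving second, so Firm A prefers to move first.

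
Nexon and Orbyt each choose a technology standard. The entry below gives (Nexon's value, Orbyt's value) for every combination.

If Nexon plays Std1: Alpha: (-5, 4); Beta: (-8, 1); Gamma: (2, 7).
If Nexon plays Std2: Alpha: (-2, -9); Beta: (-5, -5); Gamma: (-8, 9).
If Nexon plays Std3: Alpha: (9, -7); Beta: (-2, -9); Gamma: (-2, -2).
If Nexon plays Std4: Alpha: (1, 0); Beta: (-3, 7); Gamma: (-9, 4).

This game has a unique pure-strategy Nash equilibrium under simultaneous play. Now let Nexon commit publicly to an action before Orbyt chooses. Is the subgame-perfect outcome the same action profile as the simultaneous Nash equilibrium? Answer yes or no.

Solve by backward induction (Nexon leads).
- Std1: Orbyt compares 4, 1, 7 and picks Gamma; Nexon would get 2.
- Std2: Orbyt compares -9, -5, 9 and picks Gamma; Nexon would get -8.
- Std3: Orbyt compares -7, -9, -2 and picks Gamma; Nexon would get -2.
- Std4: Orbyt compares 0, 7, 4 and picks Beta; Nexon would get -3.
Among 2, -8, -2, -3, the best is 2 at Std1. Subgame-perfect outcome: (Std1, Gamma) with payoffs (2, 7).
Now find the simultaneous Nash equilibrium.
Nexon's best replies: Alpha→Std3; Beta→Std3; Gamma→Std1.
Orbyt's best replies: Std1→Gamma; Std2→Gamma; Std3→Gamma; Std4→Beta.
Only (Std1, Gamma) has each player best-responding; Nash payoffs (2, 7).
Sequential outcome (Std1, Gamma) coincides with the Nash profile (Std1, Gamma).

yes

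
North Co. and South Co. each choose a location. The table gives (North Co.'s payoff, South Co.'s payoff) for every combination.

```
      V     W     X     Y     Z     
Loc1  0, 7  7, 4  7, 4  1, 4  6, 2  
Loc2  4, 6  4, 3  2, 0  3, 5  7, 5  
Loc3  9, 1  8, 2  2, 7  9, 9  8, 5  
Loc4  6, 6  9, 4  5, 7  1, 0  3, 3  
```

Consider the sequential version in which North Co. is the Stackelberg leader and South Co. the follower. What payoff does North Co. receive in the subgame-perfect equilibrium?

9

Backward induction with North Co. moving first.
- Loc1: BR = V, leader payoff 0.
- Loc2: BR = V, leader payoff 4.
- Loc3: BR = Y, leader payoff 9.
- Loc4: BR = X, leader payoff 5.
Among 0, 4, 9, 5, the best is 9 at Loc3. Subgame-perfect outcome: (Loc3, Y) with payoffs (9, 9).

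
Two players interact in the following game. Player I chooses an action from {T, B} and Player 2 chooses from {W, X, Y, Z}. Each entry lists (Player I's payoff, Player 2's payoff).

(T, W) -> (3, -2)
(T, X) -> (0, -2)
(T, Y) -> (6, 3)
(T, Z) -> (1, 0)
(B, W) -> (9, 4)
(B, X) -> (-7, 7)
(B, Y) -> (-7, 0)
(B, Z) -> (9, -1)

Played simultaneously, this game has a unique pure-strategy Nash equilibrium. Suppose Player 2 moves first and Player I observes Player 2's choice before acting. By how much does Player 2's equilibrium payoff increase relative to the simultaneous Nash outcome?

Work backward from Player I's decision.
- W → Player I plays B (best of 3, 9); Player 2 gets 4.
- X → Player I plays T (best of 0, -7); Player 2 gets -2.
- Y → Player I plays T (best of 6, -7); Player 2 gets 3.
- Z → Player I plays B (best of 1, 9); Player 2 gets -1.
Player 2's induced payoffs are 4, -2, 3, -1, so Player 2 commits to W. Subgame-perfect outcome: (B, W) with payoffs (9, 4).
Under simultaneous play:
Player I's best replies: W→B; X→T; Y→T; Z→B.
Player 2's best replies: T→Y; B→X.
The unique mutual best reply is (T, Y), giving (6, 3).
Player 2's commitment gain: 4 − 3 = 1.

1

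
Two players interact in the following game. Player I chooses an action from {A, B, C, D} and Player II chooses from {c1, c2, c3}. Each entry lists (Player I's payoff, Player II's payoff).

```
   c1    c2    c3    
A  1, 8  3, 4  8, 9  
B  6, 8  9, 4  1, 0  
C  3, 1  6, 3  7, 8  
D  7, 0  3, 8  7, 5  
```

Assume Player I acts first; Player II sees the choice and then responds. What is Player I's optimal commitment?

A

Solve by backward induction (Player I leads).
- A: Player II compares 8, 4, 9 and picks c3; Player I would get 8.
- B: Player II compares 8, 4, 0 and picks c1; Player I would get 6.
- C: Player II compares 1, 3, 8 and picks c3; Player I would get 7.
- D: Player II compares 0, 8, 5 and picks c2; Player I would get 3.
Maximizing over 8, 6, 7, 3, Player I chooses A. Subgame-perfect outcome: (A, c3) with payoffs (8, 9).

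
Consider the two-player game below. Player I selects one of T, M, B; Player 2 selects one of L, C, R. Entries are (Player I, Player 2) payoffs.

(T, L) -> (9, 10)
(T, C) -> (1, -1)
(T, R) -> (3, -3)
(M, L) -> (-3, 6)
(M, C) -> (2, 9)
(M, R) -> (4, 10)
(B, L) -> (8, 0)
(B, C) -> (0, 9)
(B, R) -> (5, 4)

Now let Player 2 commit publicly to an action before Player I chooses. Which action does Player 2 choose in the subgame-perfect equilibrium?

L

Backward induction with Player 2 moving first.
- L: Player I compares 9, -3, 8 and picks T; Player 2 would get 10.
- C: Player I compares 1, 2, 0 and picks M; Player 2 would get 9.
- R: Player I compares 3, 4, 5 and picks B; Player 2 would get 4.
Player 2's induced payoffs are 10, 9, 4, so Player 2 commits to L. Subgame-perfect outcome: (T, L) with payoffs (9, 10).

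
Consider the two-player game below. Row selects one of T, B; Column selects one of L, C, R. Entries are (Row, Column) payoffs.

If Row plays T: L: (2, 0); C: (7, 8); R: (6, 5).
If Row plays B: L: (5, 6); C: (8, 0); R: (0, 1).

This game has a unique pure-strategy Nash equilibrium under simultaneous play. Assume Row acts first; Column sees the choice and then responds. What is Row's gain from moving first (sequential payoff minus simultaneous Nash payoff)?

Work backward from Column's decision.
- T: Column compares 0, 8, 5 and picks C; Row would get 7.
- B: Column compares 6, 0, 1 and picks L; Row would get 5.
Among 7, 5, the best is 7 at T. Subgame-perfect outcome: (T, C) with payoffs (7, 8).
Now find the simultaneous Nash equilibrium.
Row's best replies: L→B; C→B; R→T.
Column's best replies: T→C; B→L.
The unique mutual best reply is (B, L), giving (5, 6).
Row's commitment gain: 7 − 5 = 2.

2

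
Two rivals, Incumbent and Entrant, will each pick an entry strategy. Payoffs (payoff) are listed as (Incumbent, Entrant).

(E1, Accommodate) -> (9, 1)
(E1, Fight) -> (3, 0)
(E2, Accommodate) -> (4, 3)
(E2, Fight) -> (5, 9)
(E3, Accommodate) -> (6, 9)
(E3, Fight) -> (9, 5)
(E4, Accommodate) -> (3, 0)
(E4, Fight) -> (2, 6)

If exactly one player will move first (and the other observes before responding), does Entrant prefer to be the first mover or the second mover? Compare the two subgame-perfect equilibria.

first

If Incumbent leads: Entrant's best replies are E1→Accommodate, E2→Fight, E3→Accommodate, E4→Fight; Incumbent's induced payoffs 9, 5, 6, 2; outcome (E1, Accommodate), payoffs (9, 1).
If Entrant leads: Incumbent's best replies are Accommodate→E1, Fight→E3; Entrant's induced payoffs 1, 5; outcome (E3, Fight), payoffs (9, 5).
Entrant gets 5 moving first and 1 moving second, so Entrant prefers to move first.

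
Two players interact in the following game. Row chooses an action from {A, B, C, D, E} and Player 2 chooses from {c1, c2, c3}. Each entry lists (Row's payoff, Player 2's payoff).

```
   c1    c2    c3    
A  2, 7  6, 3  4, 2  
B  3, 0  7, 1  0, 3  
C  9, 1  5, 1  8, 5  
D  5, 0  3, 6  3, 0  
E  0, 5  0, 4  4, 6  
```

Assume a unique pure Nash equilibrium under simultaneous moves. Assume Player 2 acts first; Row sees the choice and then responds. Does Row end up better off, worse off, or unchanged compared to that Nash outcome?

unchanged

Row best-responds to each possible Player 2 move:
- c1 → Row plays C (best of 2, 3, 9, 5, 0); Player 2 gets 1.
- c2 → Row plays B (best of 6, 7, 5, 3, 0); Player 2 gets 1.
- c3 → Row plays C (best of 4, 0, 8, 3, 4); Player 2 gets 5.
Player 2's induced payoffs are 1, 1, 5, so Player 2 commits to c3. Subgame-perfect outcome: (C, c3) with payoffs (8, 5).
For the simultaneous game, intersect best replies.
Row's best replies: c1→C; c2→B; c3→C.
Player 2's best replies: A→c1; B→c3; C→c3; D→c2; E→c3.
The unique mutual best reply is (C, c3), giving (8, 5).
Row earns 8 sequentially versus 8 at the Nash outcome: unchanged.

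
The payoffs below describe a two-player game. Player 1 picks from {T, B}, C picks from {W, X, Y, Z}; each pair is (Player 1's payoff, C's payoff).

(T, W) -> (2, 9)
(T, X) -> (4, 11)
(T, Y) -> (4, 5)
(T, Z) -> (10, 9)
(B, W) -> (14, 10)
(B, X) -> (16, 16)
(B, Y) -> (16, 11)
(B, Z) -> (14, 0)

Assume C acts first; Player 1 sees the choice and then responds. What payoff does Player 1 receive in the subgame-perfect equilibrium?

Player 1 best-responds to each possible C move:
- W → Player 1 plays B (best of 2, 14); C gets 10.
- X → Player 1 plays B (best of 4, 16); C gets 16.
- Y → Player 1 plays B (best of 4, 16); C gets 11.
- Z → Player 1 plays B (best of 10, 14); C gets 0.
Maximizing over 10, 16, 11, 0, C chooses X. Subgame-perfect outcome: (B, X) with payoffs (16, 16).

16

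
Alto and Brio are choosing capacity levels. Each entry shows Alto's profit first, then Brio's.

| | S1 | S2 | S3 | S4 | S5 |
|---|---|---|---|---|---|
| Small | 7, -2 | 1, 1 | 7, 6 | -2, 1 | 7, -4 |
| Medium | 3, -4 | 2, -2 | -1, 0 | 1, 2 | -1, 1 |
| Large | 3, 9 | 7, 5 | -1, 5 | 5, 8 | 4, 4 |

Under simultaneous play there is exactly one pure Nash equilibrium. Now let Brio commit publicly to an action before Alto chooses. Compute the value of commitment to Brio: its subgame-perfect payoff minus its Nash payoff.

2

Work backward from Alto's decision.
- S1: BR = Small, leader payoff -2.
- S2: BR = Large, leader payoff 5.
- S3: BR = Small, leader payoff 6.
- S4: BR = Large, leader payoff 8.
- S5: BR = Small, leader payoff -4.
Among -2, 5, 6, 8, -4, the best is 8 at S4. Subgame-perfect outcome: (Large, S4) with payoffs (5, 8).
For the simultaneous game, intersect best replies.
Alto's best replies: S1→Small; S2→Large; S3→Small; S4→Large; S5→Small.
Brio's best replies: Small→S3; Medium→S4; Large→S1.
Only (Small, S3) has each player best-responding; Nash payoffs (7, 6).
Brio's commitment gain: 8 − 6 = 2.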